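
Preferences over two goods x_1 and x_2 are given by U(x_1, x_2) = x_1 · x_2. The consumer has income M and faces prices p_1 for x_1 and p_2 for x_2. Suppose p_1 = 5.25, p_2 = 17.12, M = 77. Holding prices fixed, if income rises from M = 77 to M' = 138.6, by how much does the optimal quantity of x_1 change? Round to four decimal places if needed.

Δx_1* = 5.8667

The MRS is x_2/x_1. Set MRS = p_1/p_2.
Rearranging, p_2·x_2 = p_1·x_1. Substituting into the budget gives p_1·x_1·(1 + 1) = M.
Demand: x_1*(p_1,p_2,M) = 0.5·M/p_1 and x_2* = 0.5·M/p_2.
At p_1=5.25, p_2=17.12, M=77: x_1* = 0.5·77/5.25 = 7.3333.
At M' = 138.6: x_1* = 13.2. Change: 13.2 − 7.3333 = 5.8667.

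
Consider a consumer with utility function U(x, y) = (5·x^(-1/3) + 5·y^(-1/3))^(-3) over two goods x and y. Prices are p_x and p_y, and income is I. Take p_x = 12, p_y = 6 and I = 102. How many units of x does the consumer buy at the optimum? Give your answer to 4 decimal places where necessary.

x* = 4.6173

MU_x ∝ 5·x^(-4/3), MU_y ∝ 5·y^(-4/3), so MRS = (y/x)^(4/3) = p_x/p_y.
Solve for the ratio: y/x = [p_x/p_y]^(0.75).
Substitute y = (y/x)·x into the budget: x* = I/(p_x + p_y·(y/x)).
Numerically y/x = 1.681793, so x* = 102/(12 + 6·1.681793) = 4.6173.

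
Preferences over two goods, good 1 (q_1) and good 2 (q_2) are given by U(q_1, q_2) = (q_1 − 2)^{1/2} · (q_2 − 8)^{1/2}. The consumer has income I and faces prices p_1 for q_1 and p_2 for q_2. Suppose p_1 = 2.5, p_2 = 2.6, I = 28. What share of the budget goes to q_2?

share on q_2 = 0.7821

MRS = (q_2−8)/(q_1−2). Tangency with p_1/p_2 gives q_2−8 = (p_1/p_2)·(q_1−2).
After buying the subsistence bundle (2, 8), a share 0.5 of the remaining income goes to q_1: q_1* = 2 + 0.5·(I − 2p_1 − 8p_2)/p_1.
Discretionary income = 28 − 2·2.5 − 8·2.6 = 2.2; q_1* = 2 + 0.5·2.2/2.5 = 2.44; q_2* = 8 + 0.5·2.2/2.6 = 8.4231.
Expenditure on q_2: 2.6·8.4231 = 21.9; share = 0.7821.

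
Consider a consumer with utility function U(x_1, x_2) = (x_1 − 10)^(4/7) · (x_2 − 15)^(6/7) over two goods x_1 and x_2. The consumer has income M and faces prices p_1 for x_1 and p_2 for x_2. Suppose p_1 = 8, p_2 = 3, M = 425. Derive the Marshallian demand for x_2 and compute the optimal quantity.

x_2* = 75

This is Cobb-Douglas in (x_1−10, x_2−15): tangency gives 4/7·p_2·(x_2−15) = 6/7·p_1·(x_1−10).
Substituting into the budget: x_1* = 10 + 0.4·(M − 10·p_1 − 15·p_2)/p_1, and x_2* = 15 + 0.6·(…)/p_2.
Discretionary income = 425 − 10·8 − 15·3 = 300; x_2* = 15 + 0.6·300/3 = 75.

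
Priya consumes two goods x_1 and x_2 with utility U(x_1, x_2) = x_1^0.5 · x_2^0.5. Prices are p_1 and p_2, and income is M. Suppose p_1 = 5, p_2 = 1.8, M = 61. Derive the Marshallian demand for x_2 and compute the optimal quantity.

Tangency: MRS = x_2/x_1 = p_1/p_2.
So 0.5·p_2·x_2 = 0.5·p_1·x_1; combined with the budget, a share 0.5 of income goes to x_1.
Demand: x_1*(p_1,p_2,M) = 0.5·M/p_1 and x_2* = 0.5·M/p_2.
At p_1=5, p_2=1.8, M=61: x_2* = 0.5·61/1.8 = 16.9444.

x_2* = 16.9444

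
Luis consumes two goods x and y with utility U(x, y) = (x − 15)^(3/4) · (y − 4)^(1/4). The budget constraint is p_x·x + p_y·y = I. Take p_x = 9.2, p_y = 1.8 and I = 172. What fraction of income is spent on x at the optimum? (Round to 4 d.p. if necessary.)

Let x' = x−15, y' = y−4. MRS = 3·y'/x' = p_x/p_y.
After buying the subsistence bundle (15, 4), a share 0.75 of the remaining income goes to x: x* = 15 + 0.75·(I − 15p_x − 4p_y)/p_x.
Discretionary income = 172 − 15·9.2 − 4·1.8 = 26.8; x* = 15 + 0.75·26.8/9.2 = 17.1848; y* = 4 + 0.25·26.8/1.8 = 7.7222.
Expenditure on x: 9.2·17.1848 = 158.1; share = 0.9192.

share on x = 0.9192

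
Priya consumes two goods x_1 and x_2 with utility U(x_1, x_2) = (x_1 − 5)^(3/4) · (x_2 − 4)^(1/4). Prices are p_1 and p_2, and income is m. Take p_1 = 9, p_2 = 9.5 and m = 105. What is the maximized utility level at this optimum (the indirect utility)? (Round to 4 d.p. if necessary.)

Discretionary income = 105 − 5·9 − 4·9.5 = 22; x_1* = 5 + 0.75·22/9 = 6.8333; x_2* = 4 + 0.25·22/9.5 = 4.5789.
Utility at the optimum: U(6.8333, 4.5789) = 1.3743.

V = 1.3743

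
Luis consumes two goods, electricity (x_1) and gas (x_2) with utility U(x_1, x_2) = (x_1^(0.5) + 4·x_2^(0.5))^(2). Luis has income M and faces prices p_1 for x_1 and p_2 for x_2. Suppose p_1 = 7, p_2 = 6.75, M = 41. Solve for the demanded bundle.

x_1* = 0.3329, x_2* = 5.7288

MU_x_1 ∝ x_1^(-0.5), MU_x_2 ∝ 4·x_2^(-0.5), so MRS = (1/4)·(x_2/x_1)^(0.5) = p_1/p_2.
Solve for the ratio: x_2/x_1 = [4·p_1/p_2]^(2).
With the ratio pinned down, the budget gives x_1* = M/(p_1 + p_2·(x_2/x_1)) and x_2* = (x_2/x_1)·x_1*.
Numerically x_2/x_1 = 17.207133, so x_1* = 41/(7 + 6.75·17.207133) = 0.3329 and x_2* = 17.207133·0.3329 = 5.7288.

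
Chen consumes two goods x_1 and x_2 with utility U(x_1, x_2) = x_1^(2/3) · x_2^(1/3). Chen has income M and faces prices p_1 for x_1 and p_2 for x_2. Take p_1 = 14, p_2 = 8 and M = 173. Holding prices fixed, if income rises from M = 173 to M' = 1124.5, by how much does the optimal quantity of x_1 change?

The MRS is 2·x_2/x_1. Set MRS = p_1/p_2.
Rearranging, p_2·x_2 = (1/2)·p_1·x_1. Substituting into the budget gives p_1·x_1·(1 + (1/2)) = M.
Demand: x_1*(p_1,p_2,M) = 2/3·M/p_1 and x_2* = 1/3·M/p_2.
At p_1=14, p_2=8, M=173: x_1* = 2/3·173/14 = 8.2381.
At M' = 1124.5: x_1* = 53.5476. Change: 53.5476 − 8.2381 = 45.3095.

Δx_1* = 45.3095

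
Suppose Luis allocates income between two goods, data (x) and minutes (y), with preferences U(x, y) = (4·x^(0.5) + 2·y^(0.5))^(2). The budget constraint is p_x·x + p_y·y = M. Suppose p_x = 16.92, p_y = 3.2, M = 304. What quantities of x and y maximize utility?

MU_x ∝ 4·x^(-0.5), MU_y ∝ 2·y^(-0.5), so MRS = 2·(y/x)^(0.5) = p_x/p_y.
Solve for the ratio: y/x = [(1/2)·p_x/p_y]^(2).
With the ratio pinned down, the budget gives x* = M/(p_x + p_y·(y/x)) and y* = (y/x)·x*.
Numerically y/x = 6.989414, so x* = 304/(16.92 + 3.2·6.989414) = 7.7381 and y* = 6.989414·7.7381 = 54.0848.

x* = 7.7381, y* = 54.0848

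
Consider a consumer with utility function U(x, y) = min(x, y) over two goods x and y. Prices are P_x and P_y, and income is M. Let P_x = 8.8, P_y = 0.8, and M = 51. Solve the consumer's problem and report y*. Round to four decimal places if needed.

y* = 5.3125

Leontief preferences: the optimum is at the kink where x/1 = y/1, i.e. y = x.
Budget: P_x·x + P_y·x = M, so (P_x + P_y)·x = M.
Demand: x*(P_x,P_y,M) = M/(P_x + P_y), y* = M/(P_x + P_y).
Here 8.8 + 0.8 = 9.6, giving y* = 5.3125.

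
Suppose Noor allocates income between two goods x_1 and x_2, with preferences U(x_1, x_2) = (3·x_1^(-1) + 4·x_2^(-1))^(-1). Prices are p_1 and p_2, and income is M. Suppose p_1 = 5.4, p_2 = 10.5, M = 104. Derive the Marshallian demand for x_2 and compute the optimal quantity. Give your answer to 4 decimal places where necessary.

x_2* = 6.1101

MRS = MU_x_1/MU_x_2 = (3/4)·(x_2/x_1)^(2). Set equal to p_1/p_2.
Solve for the ratio: x_2/x_1 = [(4/3)·p_1/p_2]^(0.5).
With the ratio pinned down, the budget gives x_1* = M/(p_1 + p_2·(x_2/x_1)) and x_2* = (x_2/x_1)·x_1*.
Numerically x_2/x_1 = 0.828079, so x_1* = 104/(5.4 + 10.5·0.828079) = 7.3786 and x_2* = 0.828079·7.3786 = 6.1101.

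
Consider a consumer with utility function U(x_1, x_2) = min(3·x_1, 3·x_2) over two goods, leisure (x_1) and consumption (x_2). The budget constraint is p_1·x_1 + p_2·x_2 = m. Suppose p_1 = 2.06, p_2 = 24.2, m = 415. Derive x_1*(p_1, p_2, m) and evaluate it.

x_1* = 15.8035

Leontief preferences: the optimum is at the kink where x_1/3 = x_2/3, i.e. x_2 = x_1.
Budget: p_1·x_1 + p_2·x_1 = m, so (3·p_1 + 3·p_2)·x_1 = 3·m.
Demand: x_1*(p_1,p_2,m) = 3·m/(3·p_1 + 3·p_2), x_2* = 3·m/(3·p_1 + 3·p_2).
Here 3·2.06 + 3·24.2 = 78.78, giving x_1* = 15.8035.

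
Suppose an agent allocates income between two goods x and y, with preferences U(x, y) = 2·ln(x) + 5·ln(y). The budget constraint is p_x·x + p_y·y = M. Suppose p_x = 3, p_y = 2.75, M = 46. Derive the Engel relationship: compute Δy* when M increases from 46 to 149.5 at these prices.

At p_x=3, p_y=2.75, M=46: y* = 5/7·46/2.75 = 11.9481.
At M' = 149.5: y* = 38.8312. Change: 38.8312 − 11.9481 = 26.8831.

Δy* = 26.8831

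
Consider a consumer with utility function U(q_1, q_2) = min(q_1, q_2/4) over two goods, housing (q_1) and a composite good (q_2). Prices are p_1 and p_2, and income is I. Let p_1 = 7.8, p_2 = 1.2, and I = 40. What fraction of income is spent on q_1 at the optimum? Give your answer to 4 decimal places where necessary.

share on q_1 = 0.619

With perfect complements, no substitution: consume in ratio q_1:q_2 = 1:4.
Budget: p_1·q_1 + p_2·4·q_1 = I, so (p_1 + 4·p_2)·q_1 = I.
Demand: q_1*(p_1,p_2,I) = I/(p_1 + 4·p_2), q_2* = 4·I/(p_1 + 4·p_2).
Here 7.8 + 4·1.2 = 12.6, giving q_1* = 3.1746 and q_2* = 12.6984.
Expenditure on q_1: 7.8·3.1746 = 24.7619; share = 0.619.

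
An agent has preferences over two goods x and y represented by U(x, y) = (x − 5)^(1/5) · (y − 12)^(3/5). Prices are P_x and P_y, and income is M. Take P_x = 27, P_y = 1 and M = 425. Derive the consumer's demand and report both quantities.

x* = 7.5741, y* = 220.5

This is Cobb-Douglas in (x−5, y−12): tangency gives 0.2·P_y·(y−12) = 0.6·P_x·(x−5).
Substituting into the budget: x* = 5 + 0.25·(M − 5·P_x − 12·P_y)/P_x, and y* = 12 + 0.75·(…)/P_y.
Discretionary income = 425 − 5·27 − 12·1 = 278; x* = 5 + 0.25·278/27 = 7.5741; y* = 12 + 0.75·278/1 = 220.5.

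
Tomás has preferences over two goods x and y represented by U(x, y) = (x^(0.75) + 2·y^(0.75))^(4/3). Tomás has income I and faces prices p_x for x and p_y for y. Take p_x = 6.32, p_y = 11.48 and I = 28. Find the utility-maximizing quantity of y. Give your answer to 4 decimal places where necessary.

y* = 1.7744

Numerically y/x = 1.469673, so x* = 28/(6.32 + 11.48·1.469673) = 1.2073 and y* = 1.469673·1.2073 = 1.7744.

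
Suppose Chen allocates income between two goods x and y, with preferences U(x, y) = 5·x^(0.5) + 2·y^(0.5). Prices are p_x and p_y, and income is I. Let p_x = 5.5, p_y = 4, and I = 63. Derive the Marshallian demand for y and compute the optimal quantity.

Substitute y = (y/x)·x into the budget: x* = I/(p_x + p_y·(y/x)).
Numerically y/x = 0.3025, so x* = 63/(5.5 + 4·0.3025) = 9.389 and y* = 0.3025·9.389 = 2.8402.

y* = 2.8402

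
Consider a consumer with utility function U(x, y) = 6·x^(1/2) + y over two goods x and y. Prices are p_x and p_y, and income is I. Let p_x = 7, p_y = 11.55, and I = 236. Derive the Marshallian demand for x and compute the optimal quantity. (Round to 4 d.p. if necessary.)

Set MRS = p_x/p_y: 3·x^(−1/2) = p_x/p_y.
Solve: √x = 3·p_y/p_x, so x*(p_x,p_y) = (3·p_y/p_x)², and y* = (I − p_x·x*)/p_y.
Plugging in: x* = (3·11.55/7)² = 24.5025.

x* = 24.5025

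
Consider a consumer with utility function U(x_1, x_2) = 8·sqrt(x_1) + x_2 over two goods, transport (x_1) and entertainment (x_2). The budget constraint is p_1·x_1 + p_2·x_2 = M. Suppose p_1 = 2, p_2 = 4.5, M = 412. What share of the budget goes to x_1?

share on x_1 = 0.3932

Plugging in: x_1* = (4·4.5/2)² = 81, x_2* = 55.5556.
Expenditure on x_1: 2·81 = 162; share = 0.3932.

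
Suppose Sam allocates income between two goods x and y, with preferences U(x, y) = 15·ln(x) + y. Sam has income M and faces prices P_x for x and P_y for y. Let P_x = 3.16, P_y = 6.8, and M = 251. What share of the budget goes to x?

MU_x = 15/x, MU_y = 1. Tangency: 15/x = P_x/P_y.
So x*(P_x,P_y) = 15·P_y/P_x, independent of income; and y* = (M − 15·P_y)/P_y.
At the given prices: x* = 15·6.8/3.16 = 32.2785, and y* = 21.9118.
Expenditure on x: 3.16·32.2785 = 102; share = 0.4064.

share on x = 0.4064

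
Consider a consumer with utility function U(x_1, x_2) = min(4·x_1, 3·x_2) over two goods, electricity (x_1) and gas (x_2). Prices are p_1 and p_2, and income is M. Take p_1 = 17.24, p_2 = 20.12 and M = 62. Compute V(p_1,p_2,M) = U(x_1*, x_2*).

With perfect complements, no substitution: consume in ratio x_1:x_2 = 3:4.
Budget: p_1·x_1 + p_2·(4/3)·x_1 = M, so (3·p_1 + 4·p_2)·x_1 = 3·M.
Demand: x_1*(p_1,p_2,M) = 3·M/(3·p_1 + 4·p_2), x_2* = 4·M/(3·p_1 + 4·p_2).
Here 3·17.24 + 4·20.12 = 132.2, giving x_1* = 1.407 and x_2* = 1.8759.
Utility at the optimum: U(1.407, 1.8759) = 5.6278.

V = 5.6278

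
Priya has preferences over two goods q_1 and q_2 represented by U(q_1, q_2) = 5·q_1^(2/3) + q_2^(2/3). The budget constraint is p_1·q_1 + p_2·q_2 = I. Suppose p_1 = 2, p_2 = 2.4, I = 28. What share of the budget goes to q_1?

MRS = MU_q_1/MU_q_2 = 5·(q_2/q_1)^(1/3). Set equal to p_1/p_2.
Hence q_2/q_1 = ((1/5)·p_1/p_2)^(1/(1/3)), i.e. raised to the 3 power.
Substitute q_2 = (q_2/q_1)·q_1 into the budget: q_1* = I/(p_1 + p_2·(q_2/q_1)).
Numerically q_2/q_1 = 0.00463, so q_1* = 28/(2 + 2.4·0.00463) = 13.9227 and q_2* = 0.00463·13.9227 = 0.0645.
Expenditure on q_1: 2·13.9227 = 27.8453; share = 0.9945.

share on q_1 = 0.9945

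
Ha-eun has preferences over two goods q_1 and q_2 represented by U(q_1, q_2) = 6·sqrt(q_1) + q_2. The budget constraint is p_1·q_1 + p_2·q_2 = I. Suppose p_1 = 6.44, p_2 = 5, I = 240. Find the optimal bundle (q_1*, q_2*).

q_1* = 5.4251, q_2* = 41.0124

Solve: √q_1 = 3·p_2/p_1, so q_1*(p_1,p_2) = (3·p_2/p_1)², and q_2* = (I − p_1·q_1*)/p_2.
Plugging in: q_1* = (3·5/6.44)² = 5.4251, q_2* = 41.0124.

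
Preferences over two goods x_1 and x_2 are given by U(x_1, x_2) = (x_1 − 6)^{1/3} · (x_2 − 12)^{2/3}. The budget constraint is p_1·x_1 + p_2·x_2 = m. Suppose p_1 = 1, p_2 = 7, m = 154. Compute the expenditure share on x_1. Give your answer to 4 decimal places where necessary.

MRS = (1/2)·(x_2−12)/(x_1−6). Tangency with p_1/p_2 gives x_2−12 = 2·(p_1/p_2)·(x_1−6).
After buying the subsistence bundle (6, 12), a share 1/3 of the remaining income goes to x_1: x_1* = 6 + 1/3·(m − 6p_1 − 12p_2)/p_1.
Discretionary income = 154 − 6·1 − 12·7 = 64; x_1* = 6 + 1/3·64/1 = 27.3333; x_2* = 12 + 2/3·64/7 = 18.0952.
Expenditure on x_1: 1·27.3333 = 27.3333; share = 0.1775.

share on x_1 = 0.1775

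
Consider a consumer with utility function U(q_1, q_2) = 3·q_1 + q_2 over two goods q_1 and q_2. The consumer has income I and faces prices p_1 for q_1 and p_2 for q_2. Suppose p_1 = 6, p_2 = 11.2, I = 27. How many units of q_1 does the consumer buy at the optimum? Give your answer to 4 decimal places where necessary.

Linear utility — the consumer picks whichever good has higher MU/price: 3/6 = 0.5 vs 1/11.2 = 0.0893.
q_1 gives more utility per dollar, so spend all income on q_1: q_1* = I/p_1, q_2* = 0.
Numerically: q_1* = 4.5, q_2* = 0.

q_1* = 4.5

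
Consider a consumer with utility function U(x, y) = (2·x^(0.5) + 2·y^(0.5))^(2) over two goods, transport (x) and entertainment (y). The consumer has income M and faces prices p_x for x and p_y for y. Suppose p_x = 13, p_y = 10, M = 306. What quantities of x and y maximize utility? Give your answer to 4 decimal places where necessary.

MRS = MU_x/MU_y = (y/x)^(0.5). Set equal to p_x/p_y.
Hence y/x = (p_x/p_y)^(1/(0.5)), i.e. raised to the 2 power.
With the ratio pinned down, the budget gives x* = M/(p_x + p_y·(y/x)) and y* = (y/x)·x*.
Numerically y/x = 1.69, so x* = 306/(13 + 10·1.69) = 10.2341 and y* = 1.69·10.2341 = 17.2957.

x* = 10.2341, y* = 17.2957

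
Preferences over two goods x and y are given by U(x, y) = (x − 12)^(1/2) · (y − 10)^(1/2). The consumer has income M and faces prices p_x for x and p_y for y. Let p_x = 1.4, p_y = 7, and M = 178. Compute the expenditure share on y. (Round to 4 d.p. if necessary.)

This is Cobb-Douglas in (x−12, y−10): tangency gives 0.5·p_y·(y−10) = 0.5·p_x·(x−12).
Substituting into the budget: x* = 12 + 0.5·(M − 12·p_x − 10·p_y)/p_x, and y* = 10 + 0.5·(…)/p_y.
Discretionary income = 178 − 12·1.4 − 10·7 = 91.2; x* = 12 + 0.5·91.2/1.4 = 44.5714; y* = 10 + 0.5·91.2/7 = 16.5143.
Expenditure on y: 7·16.5143 = 115.6; share = 0.6494.

share on y = 0.6494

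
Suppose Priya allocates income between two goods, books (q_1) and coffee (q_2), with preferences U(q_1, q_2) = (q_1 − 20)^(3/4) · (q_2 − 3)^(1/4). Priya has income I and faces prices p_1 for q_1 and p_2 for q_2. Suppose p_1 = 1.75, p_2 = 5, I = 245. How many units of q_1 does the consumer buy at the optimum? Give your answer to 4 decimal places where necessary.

Let q_1' = q_1−20, q_2' = q_2−3. MRS = 3·q_2'/q_1' = p_1/p_2.
Substituting into the budget: q_1* = 20 + 0.75·(I − 20·p_1 − 3·p_2)/p_1, and q_2* = 3 + 0.25·(…)/p_2.
Discretionary income = 245 − 20·1.75 − 3·5 = 195; q_1* = 20 + 0.75·195/1.75 = 103.5714.

q_1* = 103.5714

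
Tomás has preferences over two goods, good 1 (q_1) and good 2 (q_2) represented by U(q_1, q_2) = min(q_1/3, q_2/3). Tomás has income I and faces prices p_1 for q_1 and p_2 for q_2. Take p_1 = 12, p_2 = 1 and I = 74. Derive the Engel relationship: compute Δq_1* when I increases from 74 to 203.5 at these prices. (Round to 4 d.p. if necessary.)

Leontief preferences: the optimum is at the kink where q_1/3 = q_2/3, i.e. q_2 = q_1.
Budget: p_1·q_1 + p_2·q_1 = I, so (3·p_1 + 3·p_2)·q_1 = 3·I.
Demand: q_1*(p_1,p_2,I) = 3·I/(3·p_1 + 3·p_2), q_2* = 3·I/(3·p_1 + 3·p_2).
Here 3·12 + 3·1 = 39, giving q_1* = 5.6923.
At I' = 203.5: q_1* = 15.6538. Change: 15.6538 − 5.6923 = 9.9615.

Δq_1* = 9.9615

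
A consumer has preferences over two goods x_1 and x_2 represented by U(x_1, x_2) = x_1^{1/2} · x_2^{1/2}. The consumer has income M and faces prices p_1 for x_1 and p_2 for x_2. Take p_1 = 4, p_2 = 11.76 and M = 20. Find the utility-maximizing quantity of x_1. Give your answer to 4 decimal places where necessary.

x_1* = 2.5

At p_1=4, p_2=11.76, M=20: x_1* = 0.5·20/4 = 2.5.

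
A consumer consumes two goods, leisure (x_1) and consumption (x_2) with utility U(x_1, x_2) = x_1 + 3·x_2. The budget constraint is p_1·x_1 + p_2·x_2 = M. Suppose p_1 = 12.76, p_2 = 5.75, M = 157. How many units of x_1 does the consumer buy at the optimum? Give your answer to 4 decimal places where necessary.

x_1* = 0

Perfect substitutes: compare marginal utility per dollar. 1/p_1 vs 3/p_2 → 0.0784 vs 0.5217.
x_2 gives more utility per dollar, so spend all income on x_2: x_2* = M/p_2, x_1* = 0.
Numerically: x_1* = 0, x_2* = 27.3043.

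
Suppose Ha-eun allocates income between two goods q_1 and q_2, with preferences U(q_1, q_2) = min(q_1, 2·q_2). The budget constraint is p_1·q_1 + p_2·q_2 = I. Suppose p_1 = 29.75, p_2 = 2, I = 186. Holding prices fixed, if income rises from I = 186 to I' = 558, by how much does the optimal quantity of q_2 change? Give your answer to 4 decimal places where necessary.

Leontief preferences: the optimum is at the kink where q_1/2 = q_2/1, i.e. q_2 = (1/2)·q_1.
Budget: p_1·q_1 + p_2·(1/2)·q_1 = I, so (2·p_1 + p_2)·q_1 = 2·I.
Demand: q_1*(p_1,p_2,I) = 2·I/(2·p_1 + p_2), q_2* = I/(2·p_1 + p_2).
Here 2·29.75 + 2 = 61.5, giving q_2* = 3.0244.
At I' = 558: q_2* = 9.0732. Change: 9.0732 − 3.0244 = 6.0488.

Δq_2* = 6.0488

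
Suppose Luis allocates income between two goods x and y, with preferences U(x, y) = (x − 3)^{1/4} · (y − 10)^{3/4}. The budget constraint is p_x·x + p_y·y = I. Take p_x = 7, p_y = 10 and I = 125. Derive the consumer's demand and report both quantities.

x* = 3.1429, y* = 10.3

MRS = (1/3)·(y−10)/(x−3). Tangency with p_x/p_y gives y−10 = 3·(p_x/p_y)·(x−3).
After buying the subsistence bundle (3, 10), a share 0.25 of the remaining income goes to x: x* = 3 + 0.25·(I − 3p_x − 10p_y)/p_x.
Discretionary income = 125 − 3·7 − 10·10 = 4; x* = 3 + 0.25·4/7 = 3.1429; y* = 10 + 0.75·4/10 = 10.3.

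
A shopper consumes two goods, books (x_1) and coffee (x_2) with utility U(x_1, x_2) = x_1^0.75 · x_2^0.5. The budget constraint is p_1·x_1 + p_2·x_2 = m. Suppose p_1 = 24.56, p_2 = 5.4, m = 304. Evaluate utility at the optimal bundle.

V = 21.3485

Tangency: MRS = (3/2)·x_2/x_1 = p_1/p_2.
Rearranging, p_2·x_2 = (2/3)·p_1·x_1. Substituting into the budget gives p_1·x_1·(1 + (2/3)) = m.
Demand: x_1*(p_1,p_2,m) = 0.6·m/p_1 and x_2* = 0.4·m/p_2.
At p_1=24.56, p_2=5.4, m=304: x_1* = 0.6·304/24.56 = 7.4267, x_2* = 22.5185.
Utility at the optimum: U(7.4267, 22.5185) = 21.3485.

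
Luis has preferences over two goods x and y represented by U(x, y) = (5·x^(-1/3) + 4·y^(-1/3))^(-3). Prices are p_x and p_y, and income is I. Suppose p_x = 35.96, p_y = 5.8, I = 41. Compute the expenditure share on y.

share on y = 0.349

From the CES first-order condition, (5/4)·(y/x)^(4/3) = p_x/p_y.
Solve for the ratio: y/x = [(4/5)·p_x/p_y]^(0.75).
Substitute y = (y/x)·x into the budget: x* = I/(p_x + p_y·(y/x)).
Numerically y/x = 3.323619, so x* = 41/(35.96 + 5.8·3.323619) = 0.7423 and y* = 3.323619·0.7423 = 2.467.
Expenditure on y: 5.8·2.467 = 14.3085; share = 0.349.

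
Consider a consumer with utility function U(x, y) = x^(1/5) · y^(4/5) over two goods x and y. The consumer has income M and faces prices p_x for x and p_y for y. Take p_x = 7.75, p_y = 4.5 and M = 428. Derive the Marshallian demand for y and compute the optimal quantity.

y* = 76.0889

The MRS is (1/4)·y/x. Set MRS = p_x/p_y.
So 0.2·p_y·y = 0.8·p_x·x; combined with the budget, a share 0.2 of income goes to x.
Demand: x*(p_x,p_y,M) = 0.2·M/p_x and y* = 0.8·M/p_y.
At p_x=7.75, p_y=4.5, M=428: y* = 0.8·428/4.5 = 76.0889.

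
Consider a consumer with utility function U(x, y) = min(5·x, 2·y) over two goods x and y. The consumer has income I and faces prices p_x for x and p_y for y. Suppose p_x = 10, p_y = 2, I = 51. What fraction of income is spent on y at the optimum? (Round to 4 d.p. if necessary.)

share on y = 0.3333

Demand: x*(p_x,p_y,I) = 2·I/(2·p_x + 5·p_y), y* = 5·I/(2·p_x + 5·p_y).
Here 2·10 + 5·2 = 30, giving x* = 3.4 and y* = 8.5.
Expenditure on y: 2·8.5 = 17; share = 0.3333.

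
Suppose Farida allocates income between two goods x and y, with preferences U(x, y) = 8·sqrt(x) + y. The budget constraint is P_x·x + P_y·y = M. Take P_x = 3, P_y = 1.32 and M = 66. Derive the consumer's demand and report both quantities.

x* = 3.0976, y* = 42.96

MU_x = 4/√x, MU_y = 1. Tangency: 4/√x = P_x/P_y.
Solve: √x = 4·P_y/P_x, so x*(P_x,P_y) = (4·P_y/P_x)², and y* = (M − P_x·x*)/P_y.
Plugging in: x* = (4·1.32/3)² = 3.0976, y* = 42.96.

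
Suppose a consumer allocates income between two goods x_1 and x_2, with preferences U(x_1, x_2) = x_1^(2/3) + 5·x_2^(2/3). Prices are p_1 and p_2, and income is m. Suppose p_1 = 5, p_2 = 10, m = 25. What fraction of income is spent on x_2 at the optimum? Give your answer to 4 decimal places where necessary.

share on x_2 = 0.969

MU_x_1 ∝ x_1^(-1/3), MU_x_2 ∝ 5·x_2^(-1/3), so MRS = (1/5)·(x_2/x_1)^(1/3) = p_1/p_2.
Solve for the ratio: x_2/x_1 = [5·p_1/p_2]^(3).
With the ratio pinned down, the budget gives x_1* = m/(p_1 + p_2·(x_2/x_1)) and x_2* = (x_2/x_1)·x_1*.
Numerically x_2/x_1 = 15.625, so x_1* = 25/(5 + 10·15.625) = 0.155 and x_2* = 15.625·0.155 = 2.4225.
Expenditure on x_2: 10·2.4225 = 24.2248; share = 0.969.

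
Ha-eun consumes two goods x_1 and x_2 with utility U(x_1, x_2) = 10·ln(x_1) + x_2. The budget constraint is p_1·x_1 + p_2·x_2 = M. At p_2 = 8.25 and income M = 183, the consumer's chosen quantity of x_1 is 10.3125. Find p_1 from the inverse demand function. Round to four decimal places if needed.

Set MRS = p_1/p_2: (10/x_1)/1 = p_1/p_2.
So x_1*(p_1,p_2) = 10·p_2/p_1, independent of income; and x_2* = (M − 10·p_2)/p_2.
Set x_1* = 10.3125 in the demand function and solve for p_1: p_1 = 8.

p_1 = 8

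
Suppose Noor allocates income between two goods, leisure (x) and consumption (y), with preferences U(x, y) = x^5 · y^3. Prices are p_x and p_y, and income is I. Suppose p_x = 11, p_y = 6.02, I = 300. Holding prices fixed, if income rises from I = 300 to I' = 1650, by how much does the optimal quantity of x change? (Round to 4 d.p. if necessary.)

MU_x/MU_y = (5·y)/(3·x); tangency sets this equal to p_x/p_y.
So 5·p_y·y = 3·p_x·x; combined with the budget, a share 0.625 of income goes to x.
Demand: x*(p_x,p_y,I) = 0.625·I/p_x and y* = 0.375·I/p_y.
At p_x=11, p_y=6.02, I=300: x* = 0.625·300/11 = 17.0455.
At I' = 1650: x* = 93.75. Change: 93.75 − 17.0455 = 76.7045.

Δx* = 76.7045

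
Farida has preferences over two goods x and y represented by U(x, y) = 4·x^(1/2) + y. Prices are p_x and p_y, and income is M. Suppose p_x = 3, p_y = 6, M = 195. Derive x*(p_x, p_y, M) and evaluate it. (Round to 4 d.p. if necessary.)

x* = 16

Set MRS = p_x/p_y: 2·x^(−1/2) = p_x/p_y.
Solve: √x = 2·p_y/p_x, so x*(p_x,p_y) = (2·p_y/p_x)², and y* = (M − p_x·x*)/p_y.
Plugging in: x* = (2·6/3)² = 16.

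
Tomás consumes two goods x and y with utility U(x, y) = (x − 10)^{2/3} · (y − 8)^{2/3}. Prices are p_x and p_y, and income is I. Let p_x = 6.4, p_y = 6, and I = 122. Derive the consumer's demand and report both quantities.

MRS = (y−8)/(x−10). Tangency with p_x/p_y gives y−8 = (p_x/p_y)·(x−10).
Substituting into the budget: x* = 10 + 0.5·(I − 10·p_x − 8·p_y)/p_x, and y* = 8 + 0.5·(…)/p_y.
Discretionary income = 122 − 10·6.4 − 8·6 = 10; x* = 10 + 0.5·10/6.4 = 10.7812; y* = 8 + 0.5·10/6 = 8.8333.

x* = 10.7812, y* = 8.8333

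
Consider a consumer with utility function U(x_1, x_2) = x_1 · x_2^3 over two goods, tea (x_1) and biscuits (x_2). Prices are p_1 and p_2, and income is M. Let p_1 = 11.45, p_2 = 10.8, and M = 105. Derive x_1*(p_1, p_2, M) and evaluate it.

x_1* = 2.2926

Tangency: MRS = (1/3)·x_2/x_1 = p_1/p_2.
Rearranging, p_2·x_2 = 3·p_1·x_1. Substituting into the budget gives p_1·x_1·(1 + 3) = M.
Demand: x_1*(p_1,p_2,M) = 0.25·M/p_1 and x_2* = 0.75·M/p_2.
At p_1=11.45, p_2=10.8, M=105: x_1* = 0.25·105/11.45 = 2.2926.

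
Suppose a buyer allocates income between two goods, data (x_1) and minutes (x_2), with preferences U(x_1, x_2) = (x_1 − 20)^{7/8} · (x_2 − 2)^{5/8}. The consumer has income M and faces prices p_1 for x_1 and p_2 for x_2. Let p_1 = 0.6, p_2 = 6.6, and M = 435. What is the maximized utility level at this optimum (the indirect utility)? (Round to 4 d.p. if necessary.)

V = 1439.812

MRS = (7/5)·(x_2−2)/(x_1−20). Tangency with p_1/p_2 gives x_2−2 = (5/7)·(p_1/p_2)·(x_1−20).
Substituting into the budget: x_1* = 20 + 7/12·(M − 20·p_1 − 2·p_2)/p_1, and x_2* = 2 + 5/12·(…)/p_2.
Discretionary income = 435 − 20·0.6 − 2·6.6 = 409.8; x_1* = 20 + 7/12·409.8/0.6 = 418.4167; x_2* = 2 + 5/12·409.8/6.6 = 27.8712.
Utility at the optimum: U(418.4167, 27.8712) = 1439.812.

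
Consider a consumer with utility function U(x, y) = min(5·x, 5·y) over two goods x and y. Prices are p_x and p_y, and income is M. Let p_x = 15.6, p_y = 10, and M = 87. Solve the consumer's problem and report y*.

Leontief preferences: the optimum is at the kink where x/5 = y/5, i.e. y = x.
Budget: p_x·x + p_y·x = M, so (5·p_x + 5·p_y)·x = 5·M.
Demand: x*(p_x,p_y,M) = 5·M/(5·p_x + 5·p_y), y* = 5·M/(5·p_x + 5·p_y).
Here 5·15.6 + 5·10 = 128, giving y* = 3.3984.

y* = 3.3984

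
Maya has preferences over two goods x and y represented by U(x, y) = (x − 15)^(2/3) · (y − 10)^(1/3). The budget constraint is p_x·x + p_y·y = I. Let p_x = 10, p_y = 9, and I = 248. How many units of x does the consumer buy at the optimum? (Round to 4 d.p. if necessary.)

MRS = 2·(y−10)/(x−15). Tangency with p_x/p_y gives y−10 = (1/2)·(p_x/p_y)·(x−15).
Substituting into the budget: x* = 15 + 2/3·(I − 15·p_x − 10·p_y)/p_x, and y* = 10 + 1/3·(…)/p_y.
Discretionary income = 248 − 15·10 − 10·9 = 8; x* = 15 + 2/3·8/10 = 15.5333.

x* = 15.5333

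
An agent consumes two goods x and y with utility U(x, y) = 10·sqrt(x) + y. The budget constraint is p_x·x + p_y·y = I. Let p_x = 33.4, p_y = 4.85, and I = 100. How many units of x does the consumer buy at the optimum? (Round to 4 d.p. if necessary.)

Set MRS = p_x/p_y: 5·x^(−1/2) = p_x/p_y.
Solve: √x = 5·p_y/p_x, so x*(p_x,p_y) = (5·p_y/p_x)², and y* = (I − p_x·x*)/p_y.
Plugging in: x* = (5·4.85/33.4)² = 0.5271.

x* = 0.5271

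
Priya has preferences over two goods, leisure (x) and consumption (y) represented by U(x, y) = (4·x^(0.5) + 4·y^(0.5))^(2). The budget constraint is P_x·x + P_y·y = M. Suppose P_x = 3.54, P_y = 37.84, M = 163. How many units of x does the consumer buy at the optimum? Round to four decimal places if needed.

MU_x ∝ 4·x^(-0.5), MU_y ∝ 4·y^(-0.5), so MRS = (y/x)^(0.5) = P_x/P_y.
Hence y/x = (P_x/P_y)^(1/(0.5)), i.e. raised to the 2 power.
With the ratio pinned down, the budget gives x* = M/(P_x + P_y·(y/x)) and y* = (y/x)·x*.
Numerically y/x = 0.008752, so x* = 163/(3.54 + 37.84·0.008752) = 42.1061.

x* = 42.1061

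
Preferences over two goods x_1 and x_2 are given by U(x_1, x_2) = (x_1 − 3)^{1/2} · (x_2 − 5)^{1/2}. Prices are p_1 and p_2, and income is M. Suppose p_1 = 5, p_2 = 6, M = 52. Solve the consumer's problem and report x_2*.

x_2* = 5.5833

MRS = (x_2−5)/(x_1−3). Tangency with p_1/p_2 gives x_2−5 = (p_1/p_2)·(x_1−3).
Substituting into the budget: x_1* = 3 + 0.5·(M − 3·p_1 − 5·p_2)/p_1, and x_2* = 5 + 0.5·(…)/p_2.
Discretionary income = 52 − 3·5 − 5·6 = 7; x_2* = 5 + 0.5·7/6 = 5.5833.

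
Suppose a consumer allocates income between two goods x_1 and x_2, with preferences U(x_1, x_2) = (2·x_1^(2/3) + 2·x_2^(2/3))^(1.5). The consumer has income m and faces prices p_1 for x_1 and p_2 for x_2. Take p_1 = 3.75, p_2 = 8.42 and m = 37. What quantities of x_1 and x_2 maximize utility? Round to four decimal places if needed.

x_1* = 8.2335, x_2* = 0.7273

MRS = MU_x_1/MU_x_2 = (x_2/x_1)^(1/3). Set equal to p_1/p_2.
Hence x_2/x_1 = (p_1/p_2)^(1/(1/3)), i.e. raised to the 3 power.
Substitute x_2 = (x_2/x_1)·x_1 into the budget: x_1* = m/(p_1 + p_2·(x_2/x_1)).
Numerically x_2/x_1 = 0.08834, so x_1* = 37/(3.75 + 8.42·0.08834) = 8.2335 and x_2* = 0.08834·8.2335 = 0.7273.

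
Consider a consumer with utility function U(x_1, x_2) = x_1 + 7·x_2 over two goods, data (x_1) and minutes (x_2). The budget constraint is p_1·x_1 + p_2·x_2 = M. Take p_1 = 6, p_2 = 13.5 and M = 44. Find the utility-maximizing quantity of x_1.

x_1* = 0

Linear utility — the consumer picks whichever good has higher MU/price: 1/6 = 0.1667 vs 7/13.5 = 0.5185.
x_2 gives more utility per dollar, so spend all income on x_2: x_2* = M/p_2, x_1* = 0.
Numerically: x_1* = 0, x_2* = 3.2593.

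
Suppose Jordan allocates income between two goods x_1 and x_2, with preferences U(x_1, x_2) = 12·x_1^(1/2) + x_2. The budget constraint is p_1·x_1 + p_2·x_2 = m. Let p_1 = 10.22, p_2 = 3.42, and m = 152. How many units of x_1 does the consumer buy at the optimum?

x_1* = 4.0314

Utility is quasi-linear in x_2; the FOC for x_1 is 6/√x_1 = p_1/p_2.
Thus x_1* = (6·p_2/p_1)² — independent of m — with the rest of income spent on x_2.
Plugging in: x_1* = (6·3.42/10.22)² = 4.0314.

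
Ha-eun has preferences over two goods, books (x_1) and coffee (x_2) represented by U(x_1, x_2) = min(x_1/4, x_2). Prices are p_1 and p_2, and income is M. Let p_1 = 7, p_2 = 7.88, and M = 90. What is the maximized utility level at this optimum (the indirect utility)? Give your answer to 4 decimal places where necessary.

With perfect complements, no substitution: consume in ratio x_1:x_2 = 4:1.
Budget: p_1·x_1 + p_2·(1/4)·x_1 = M, so (4·p_1 + p_2)·x_1 = 4·M.
Demand: x_1*(p_1,p_2,M) = 4·M/(4·p_1 + p_2), x_2* = M/(4·p_1 + p_2).
Here 4·7 + 7.88 = 35.88, giving x_1* = 10.0334 and x_2* = 2.5084.
Utility at the optimum: U(10.0334, 2.5084) = 2.5084.

V = 2.5084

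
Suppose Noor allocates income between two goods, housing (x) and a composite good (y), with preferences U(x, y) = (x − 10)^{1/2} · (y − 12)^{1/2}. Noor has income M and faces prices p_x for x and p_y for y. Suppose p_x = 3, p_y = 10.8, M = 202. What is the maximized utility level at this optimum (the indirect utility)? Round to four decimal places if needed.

V = 3.7245

Let x' = x−10, y' = y−12. MRS = y'/x' = p_x/p_y.
After buying the subsistence bundle (10, 12), a share 0.5 of the remaining income goes to x: x* = 10 + 0.5·(M − 10p_x − 12p_y)/p_x.
Discretionary income = 202 − 10·3 − 12·10.8 = 42.4; x* = 10 + 0.5·42.4/3 = 17.0667; y* = 12 + 0.5·42.4/10.8 = 13.963.
Utility at the optimum: U(17.0667, 13.963) = 3.7245.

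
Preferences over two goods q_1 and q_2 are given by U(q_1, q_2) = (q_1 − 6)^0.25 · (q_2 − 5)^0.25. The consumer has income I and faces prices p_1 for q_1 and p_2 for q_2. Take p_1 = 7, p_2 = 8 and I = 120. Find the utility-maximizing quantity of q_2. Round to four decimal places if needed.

q_2* = 7.375

Substituting into the budget: q_1* = 6 + 0.5·(I − 6·p_1 − 5·p_2)/p_1, and q_2* = 5 + 0.5·(…)/p_2.
Discretionary income = 120 − 6·7 − 5·8 = 38; q_2* = 5 + 0.5·38/8 = 7.375.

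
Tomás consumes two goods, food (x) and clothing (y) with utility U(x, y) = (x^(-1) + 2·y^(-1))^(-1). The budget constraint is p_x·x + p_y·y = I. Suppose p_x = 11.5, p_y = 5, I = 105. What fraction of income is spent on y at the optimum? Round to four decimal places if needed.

Substitute y = (y/x)·x into the budget: x* = I/(p_x + p_y·(y/x)).
Numerically y/x = 2.144761, so x* = 105/(11.5 + 5·2.144761) = 4.7247 and y* = 2.144761·4.7247 = 10.1333.
Expenditure on y: 5·10.1333 = 50.6664; share = 0.4825.

share on y = 0.4825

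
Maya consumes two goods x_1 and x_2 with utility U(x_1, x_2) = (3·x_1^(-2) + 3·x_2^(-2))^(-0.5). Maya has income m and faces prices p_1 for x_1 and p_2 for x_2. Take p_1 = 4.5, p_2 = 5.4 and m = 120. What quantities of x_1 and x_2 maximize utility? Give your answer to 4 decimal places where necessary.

x_1* = 12.524, x_2* = 11.7855

MRS = MU_x_1/MU_x_2 = (x_2/x_1)^(3). Set equal to p_1/p_2.
Hence x_2/x_1 = (p_1/p_2)^(1/(3)), i.e. raised to the 1/3 power.
Substitute x_2 = (x_2/x_1)·x_1 into the budget: x_1* = m/(p_1 + p_2·(x_2/x_1)).
Numerically x_2/x_1 = 0.941036, so x_1* = 120/(4.5 + 5.4·0.941036) = 12.524 and x_2* = 0.941036·12.524 = 11.7855.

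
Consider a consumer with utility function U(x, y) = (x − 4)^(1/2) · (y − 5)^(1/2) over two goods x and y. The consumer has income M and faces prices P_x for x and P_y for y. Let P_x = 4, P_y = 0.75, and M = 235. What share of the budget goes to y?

Discretionary income = 235 − 4·4 − 5·0.75 = 215.25; x* = 4 + 0.5·215.25/4 = 30.9062; y* = 5 + 0.5·215.25/0.75 = 148.5.
Expenditure on y: 0.75·148.5 = 111.375; share = 0.4739.

share on y = 0.4739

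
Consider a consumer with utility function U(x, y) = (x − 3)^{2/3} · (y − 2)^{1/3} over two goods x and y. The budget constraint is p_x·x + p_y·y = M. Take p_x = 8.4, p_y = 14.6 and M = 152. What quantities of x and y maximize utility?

x* = 10.746, y* = 4.2283

After buying the subsistence bundle (3, 2), a share 2/3 of the remaining income goes to x: x* = 3 + 2/3·(M − 3p_x − 2p_y)/p_x.
Discretionary income = 152 − 3·8.4 − 2·14.6 = 97.6; x* = 3 + 2/3·97.6/8.4 = 10.746; y* = 2 + 1/3·97.6/14.6 = 4.2283.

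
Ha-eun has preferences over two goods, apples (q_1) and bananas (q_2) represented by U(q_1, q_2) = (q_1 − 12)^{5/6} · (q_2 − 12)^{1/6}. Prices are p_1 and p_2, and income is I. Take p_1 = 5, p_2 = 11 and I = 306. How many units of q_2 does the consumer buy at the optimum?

Let q_1' = q_1−12, q_2' = q_2−12. MRS = 5·q_2'/q_1' = p_1/p_2.
After buying the subsistence bundle (12, 12), a share 5/6 of the remaining income goes to q_1: q_1* = 12 + 5/6·(I − 12p_1 − 12p_2)/p_1.
Discretionary income = 306 − 12·5 − 12·11 = 114; q_2* = 12 + 1/6·114/11 = 13.7273.

q_2* = 13.7273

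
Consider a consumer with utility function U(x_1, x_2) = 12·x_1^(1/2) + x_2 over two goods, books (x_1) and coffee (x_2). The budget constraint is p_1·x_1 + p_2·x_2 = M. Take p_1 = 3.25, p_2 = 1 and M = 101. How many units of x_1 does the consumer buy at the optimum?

x_1* = 3.4083

Solve: √x_1 = 6·p_2/p_1, so x_1*(p_1,p_2) = (6·p_2/p_1)², and x_2* = (M − p_1·x_1*)/p_2.
Plugging in: x_1* = (6·1/3.25)² = 3.4083.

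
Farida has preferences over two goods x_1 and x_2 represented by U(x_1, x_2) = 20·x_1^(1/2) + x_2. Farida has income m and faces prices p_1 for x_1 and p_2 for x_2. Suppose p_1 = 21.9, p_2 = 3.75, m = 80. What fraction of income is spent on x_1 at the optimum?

MU_x_1 = 10/√x_1, MU_x_2 = 1. Tangency: 10/√x_1 = p_1/p_2.
Solve: √x_1 = 10·p_2/p_1, so x_1*(p_1,p_2) = (10·p_2/p_1)², and x_2* = (m − p_1·x_1*)/p_2.
Plugging in: x_1* = (10·3.75/21.9)² = 2.9321, x_2* = 4.21.
Expenditure on x_1: 21.9·2.9321 = 64.2123; share = 0.8027.

share on x_1 = 0.8027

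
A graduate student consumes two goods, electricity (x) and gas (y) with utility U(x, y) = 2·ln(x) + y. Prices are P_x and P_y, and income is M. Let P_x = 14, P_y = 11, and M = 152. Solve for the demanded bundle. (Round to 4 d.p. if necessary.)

So x*(P_x,P_y) = 2·P_y/P_x, independent of income; and y* = (M − 2·P_y)/P_y.
At the given prices: x* = 2·11/14 = 1.5714, and y* = 11.8182.

x* = 1.5714, y* = 11.8182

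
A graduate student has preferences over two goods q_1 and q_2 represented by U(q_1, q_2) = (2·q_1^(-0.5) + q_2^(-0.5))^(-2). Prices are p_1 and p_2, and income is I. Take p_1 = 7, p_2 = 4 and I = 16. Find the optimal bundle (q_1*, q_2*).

MU_q_1 ∝ 2·q_1^(-1.5), MU_q_2 ∝ q_2^(-1.5), so MRS = 2·(q_2/q_1)^(1.5) = p_1/p_2.
Hence q_2/q_1 = ((1/2)·p_1/p_2)^(1/(1.5)), i.e. raised to the 2/3 power.
Substitute q_2 = (q_2/q_1)·q_1 into the budget: q_1* = I/(p_1 + p_2·(q_2/q_1)).
Numerically q_2/q_1 = 0.914826, so q_1* = 16/(7 + 4·0.914826) = 1.501 and q_2* = 0.914826·1.501 = 1.3732.

q_1* = 1.501, q_2* = 1.3732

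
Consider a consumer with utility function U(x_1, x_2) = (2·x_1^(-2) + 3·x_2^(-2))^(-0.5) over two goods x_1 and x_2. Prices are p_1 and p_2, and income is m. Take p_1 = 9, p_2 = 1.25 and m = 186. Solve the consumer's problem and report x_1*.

x_1* = 15.8123

From the CES first-order condition, (2/3)·(x_2/x_1)^(3) = p_1/p_2.
Hence x_2/x_1 = ((3/2)·p_1/p_2)^(1/(3)), i.e. raised to the 1/3 power.
With the ratio pinned down, the budget gives x_1* = m/(p_1 + p_2·(x_2/x_1)) and x_2* = (x_2/x_1)·x_1*.
Numerically x_2/x_1 = 2.210419, so x_1* = 186/(9 + 1.25·2.210419) = 15.8123.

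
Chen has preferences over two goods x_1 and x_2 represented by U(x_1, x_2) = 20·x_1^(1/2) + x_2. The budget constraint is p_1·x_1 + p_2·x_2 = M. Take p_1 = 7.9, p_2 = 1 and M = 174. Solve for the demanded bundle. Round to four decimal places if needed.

MU_x_1 = 10/√x_1, MU_x_2 = 1. Tangency: 10/√x_1 = p_1/p_2.
Solve: √x_1 = 10·p_2/p_1, so x_1*(p_1,p_2) = (10·p_2/p_1)², and x_2* = (M − p_1·x_1*)/p_2.
Plugging in: x_1* = (10·1/7.9)² = 1.6023, x_2* = 161.3418.

x_1* = 1.6023, x_2* = 161.3418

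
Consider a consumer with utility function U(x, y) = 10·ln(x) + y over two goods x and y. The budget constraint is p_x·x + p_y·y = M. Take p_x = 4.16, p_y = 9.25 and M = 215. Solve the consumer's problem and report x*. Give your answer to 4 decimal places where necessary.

So x*(p_x,p_y) = 10·p_y/p_x, independent of income; and y* = (M − 10·p_y)/p_y.
At the given prices: x* = 10·9.25/4.16 = 22.2356.

x* = 22.2356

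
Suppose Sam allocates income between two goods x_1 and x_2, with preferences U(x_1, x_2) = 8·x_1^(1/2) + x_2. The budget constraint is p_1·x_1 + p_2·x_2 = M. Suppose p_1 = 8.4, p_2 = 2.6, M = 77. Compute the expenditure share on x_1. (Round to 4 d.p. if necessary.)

Solve: √x_1 = 4·p_2/p_1, so x_1*(p_1,p_2) = (4·p_2/p_1)², and x_2* = (M − p_1·x_1*)/p_2.
Plugging in: x_1* = (4·2.6/8.4)² = 1.5329, x_2* = 24.663.
Expenditure on x_1: 8.4·1.5329 = 12.8762; share = 0.1672.

share on x_1 = 0.1672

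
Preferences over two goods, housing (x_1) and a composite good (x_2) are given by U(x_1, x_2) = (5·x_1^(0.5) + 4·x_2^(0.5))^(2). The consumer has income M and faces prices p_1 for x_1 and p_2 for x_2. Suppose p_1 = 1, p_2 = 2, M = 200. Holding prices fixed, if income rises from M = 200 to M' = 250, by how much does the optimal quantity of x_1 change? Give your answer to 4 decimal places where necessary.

Δx_1* = 37.8788

MRS = MU_x_1/MU_x_2 = (5/4)·(x_2/x_1)^(0.5). Set equal to p_1/p_2.
Solve for the ratio: x_2/x_1 = [(4/5)·p_1/p_2]^(2).
With the ratio pinned down, the budget gives x_1* = M/(p_1 + p_2·(x_2/x_1)) and x_2* = (x_2/x_1)·x_1*.
Numerically x_2/x_1 = 0.16, so x_1* = 200/(1 + 2·0.16) = 151.5152.
At M' = 250: x_1* = 189.3939. Change: 189.3939 − 151.5152 = 37.8788.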